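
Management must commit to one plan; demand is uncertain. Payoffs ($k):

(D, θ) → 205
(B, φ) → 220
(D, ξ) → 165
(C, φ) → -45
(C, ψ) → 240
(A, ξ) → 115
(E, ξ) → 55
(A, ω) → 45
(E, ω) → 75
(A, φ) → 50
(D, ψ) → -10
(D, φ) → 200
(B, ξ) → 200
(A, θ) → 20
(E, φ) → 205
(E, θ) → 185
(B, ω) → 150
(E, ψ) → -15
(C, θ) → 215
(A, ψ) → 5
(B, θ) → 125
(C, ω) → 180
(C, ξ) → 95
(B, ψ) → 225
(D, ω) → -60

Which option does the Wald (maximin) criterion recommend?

B

Row minima: A=5, B=125, C=-45, D=-60, E=-15
Best worst-case = 125 → B.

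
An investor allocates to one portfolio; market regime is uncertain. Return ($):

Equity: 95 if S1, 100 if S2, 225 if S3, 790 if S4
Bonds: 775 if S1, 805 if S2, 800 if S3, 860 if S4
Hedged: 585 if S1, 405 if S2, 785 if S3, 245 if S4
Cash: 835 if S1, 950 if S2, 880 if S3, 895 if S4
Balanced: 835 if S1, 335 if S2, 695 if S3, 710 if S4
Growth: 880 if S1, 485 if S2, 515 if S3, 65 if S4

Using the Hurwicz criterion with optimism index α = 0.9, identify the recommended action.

Cash

Equity: 0.9·790 + 0.1·95 = 720.5
Bonds: 0.9·860 + 0.1·775 = 851.5
Hedged: 0.9·785 + 0.1·245 = 731
Cash: 0.9·950 + 0.1·835 = 938.5
Balanced: 0.9·835 + 0.1·335 = 785
Growth: 0.9·880 + 0.1·65 = 798.5
Highest Hurwicz score = 938.5 → Cash.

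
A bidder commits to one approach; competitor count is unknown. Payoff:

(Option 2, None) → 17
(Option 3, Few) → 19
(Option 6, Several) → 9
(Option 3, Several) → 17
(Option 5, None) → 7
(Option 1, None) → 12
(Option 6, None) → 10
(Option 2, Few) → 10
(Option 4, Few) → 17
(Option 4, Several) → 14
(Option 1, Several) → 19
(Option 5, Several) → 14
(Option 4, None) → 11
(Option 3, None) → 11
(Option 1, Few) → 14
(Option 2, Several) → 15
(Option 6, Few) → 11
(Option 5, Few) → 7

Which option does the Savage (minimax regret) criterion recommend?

Option 1

Column bests: None=17, Few=19, Several=19.
Option 1 regrets: 5, 5, 0 → max 5
Option 2 regrets: 0, 9, 4 → max 9
Option 3 regrets: 6, 0, 2 → max 6
Option 4 regrets: 6, 2, 5 → max 6
Option 5 regrets: 10, 12, 5 → max 12
Option 6 regrets: 7, 8, 10 → max 10
Smallest max regret = 5 → Option 1.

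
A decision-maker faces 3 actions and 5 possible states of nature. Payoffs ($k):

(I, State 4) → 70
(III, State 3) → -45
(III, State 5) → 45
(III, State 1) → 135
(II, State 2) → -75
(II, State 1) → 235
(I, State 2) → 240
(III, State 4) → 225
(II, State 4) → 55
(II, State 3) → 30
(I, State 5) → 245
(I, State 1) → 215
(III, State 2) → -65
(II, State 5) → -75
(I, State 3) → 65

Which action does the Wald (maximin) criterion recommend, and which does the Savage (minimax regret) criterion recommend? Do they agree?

maximin → I; minimax regret → I (agree)

Row minima: I=65, II=-75, III=-65
Best worst-case = 65 → I.
Column bests: State 1=235, State 2=240, State 3=65, State 4=225, State 5=245.
I regrets: 20, 0, 0, 155, 0 → max 155
II regrets: 0, 315, 35, 170, 320 → max 320
III regrets: 100, 305, 110, 0, 200 → max 305
Smallest max regret = 155 → I.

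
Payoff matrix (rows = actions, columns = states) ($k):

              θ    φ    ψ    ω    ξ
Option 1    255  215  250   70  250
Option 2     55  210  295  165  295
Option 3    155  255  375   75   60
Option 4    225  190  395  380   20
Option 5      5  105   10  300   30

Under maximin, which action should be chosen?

Option 1

Row minima: Option 1=70, Option 2=55, Option 3=60, Option 4=20, Option 5=5
Best worst-case = 70 → Option 1.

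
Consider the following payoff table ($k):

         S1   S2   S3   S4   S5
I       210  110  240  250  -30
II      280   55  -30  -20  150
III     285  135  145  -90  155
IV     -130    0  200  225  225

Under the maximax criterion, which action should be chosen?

III

Row maxima: I=250, II=280, III=285, IV=225
Best best-case = 285 → III.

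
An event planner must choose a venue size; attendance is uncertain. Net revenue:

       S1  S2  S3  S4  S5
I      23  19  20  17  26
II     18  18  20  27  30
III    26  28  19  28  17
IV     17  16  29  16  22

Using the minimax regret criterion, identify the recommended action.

II

Column bests: S1=26, S2=28, S3=29, S4=28, S5=30.
I regrets: 3, 9, 9, 11, 4 → max 11
II regrets: 8, 10, 9, 1, 0 → max 10
III regrets: 0, 0, 10, 0, 13 → max 13
IV regrets: 9, 12, 0, 12, 8 → max 12
Smallest max regret = 10 → II.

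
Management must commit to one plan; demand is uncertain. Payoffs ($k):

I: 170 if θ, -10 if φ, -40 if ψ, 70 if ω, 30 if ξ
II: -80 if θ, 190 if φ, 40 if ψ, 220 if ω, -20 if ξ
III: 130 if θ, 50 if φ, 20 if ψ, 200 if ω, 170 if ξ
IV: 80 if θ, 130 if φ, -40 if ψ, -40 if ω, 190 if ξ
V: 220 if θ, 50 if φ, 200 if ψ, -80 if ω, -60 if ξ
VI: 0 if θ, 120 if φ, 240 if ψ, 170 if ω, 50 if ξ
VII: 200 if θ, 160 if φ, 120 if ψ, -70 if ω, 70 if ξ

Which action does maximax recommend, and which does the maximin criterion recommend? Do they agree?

Row maxima: I=170, II=220, III=200, IV=190, V=220, VI=240, VII=200
Best best-case = 240 → VI.
Row minima: I=-40, II=-80, III=20, IV=-40, V=-80, VI=0, VII=-70
Best worst-case = 20 → III.

maximax → VI; maximin → III (disagree)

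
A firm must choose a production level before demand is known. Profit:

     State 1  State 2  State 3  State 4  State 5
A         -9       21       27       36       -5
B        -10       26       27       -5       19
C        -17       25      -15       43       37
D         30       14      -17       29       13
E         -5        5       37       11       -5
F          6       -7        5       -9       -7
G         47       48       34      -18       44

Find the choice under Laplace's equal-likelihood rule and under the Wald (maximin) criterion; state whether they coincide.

laplace → G; maximin → E (disagree)

Row averages: A=14, B=11.4, C=14.6, D=13.8, E=8.6, F=-2.4, G=31
Highest average = 31 → G.
Row minima: A=-9, B=-10, C=-17, D=-17, E=-5, F=-9, G=-18
Best worst-case = -5 → E.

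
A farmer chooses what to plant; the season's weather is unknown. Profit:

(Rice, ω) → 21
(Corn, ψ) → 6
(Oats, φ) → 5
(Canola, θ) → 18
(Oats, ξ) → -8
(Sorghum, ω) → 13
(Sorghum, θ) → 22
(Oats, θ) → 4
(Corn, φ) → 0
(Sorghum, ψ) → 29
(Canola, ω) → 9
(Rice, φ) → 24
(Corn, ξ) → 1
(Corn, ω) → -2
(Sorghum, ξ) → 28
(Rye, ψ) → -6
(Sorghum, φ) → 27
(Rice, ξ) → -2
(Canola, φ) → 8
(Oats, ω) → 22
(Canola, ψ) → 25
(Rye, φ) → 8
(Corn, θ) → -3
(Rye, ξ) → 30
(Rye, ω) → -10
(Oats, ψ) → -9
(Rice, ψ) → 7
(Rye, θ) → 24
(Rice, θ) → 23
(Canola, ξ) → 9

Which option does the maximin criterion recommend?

Sorghum

Row minima: Oats=-9, Corn=-3, Sorghum=13, Rice=-2, Canola=8, Rye=-10
Best worst-case = 13 → Sorghum.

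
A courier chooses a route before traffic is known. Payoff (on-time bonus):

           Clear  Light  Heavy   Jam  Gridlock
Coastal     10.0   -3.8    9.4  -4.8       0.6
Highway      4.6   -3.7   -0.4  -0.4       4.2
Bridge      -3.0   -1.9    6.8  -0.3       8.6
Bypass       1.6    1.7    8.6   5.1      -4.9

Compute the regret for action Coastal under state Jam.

9.9

Best payoff under Jam is 5.1.
Regret = 5.1 − (-4.8) = 9.9.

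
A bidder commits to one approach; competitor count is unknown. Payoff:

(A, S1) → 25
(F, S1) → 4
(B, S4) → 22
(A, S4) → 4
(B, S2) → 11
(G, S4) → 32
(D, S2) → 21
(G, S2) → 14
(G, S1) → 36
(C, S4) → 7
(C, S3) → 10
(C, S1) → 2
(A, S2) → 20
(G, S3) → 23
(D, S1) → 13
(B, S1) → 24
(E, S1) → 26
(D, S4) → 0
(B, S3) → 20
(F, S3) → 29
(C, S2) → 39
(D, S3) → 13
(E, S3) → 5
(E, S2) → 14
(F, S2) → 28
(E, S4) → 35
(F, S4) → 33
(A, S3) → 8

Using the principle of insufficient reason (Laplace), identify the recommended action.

Row averages: A=14.25, B=19.25, C=14.5, D=11.75, E=20, F=23.5, G=26.25
Highest average = 26.25 → G.

G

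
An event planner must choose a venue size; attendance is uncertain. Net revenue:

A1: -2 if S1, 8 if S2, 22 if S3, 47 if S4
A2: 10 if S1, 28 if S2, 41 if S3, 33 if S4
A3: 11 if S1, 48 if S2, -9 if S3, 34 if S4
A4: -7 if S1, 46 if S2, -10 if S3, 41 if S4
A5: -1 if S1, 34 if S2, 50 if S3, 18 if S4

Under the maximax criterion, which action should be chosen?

Row maxima: A1=47, A2=41, A3=48, A4=46, A5=50
Best best-case = 50 → A5.

A5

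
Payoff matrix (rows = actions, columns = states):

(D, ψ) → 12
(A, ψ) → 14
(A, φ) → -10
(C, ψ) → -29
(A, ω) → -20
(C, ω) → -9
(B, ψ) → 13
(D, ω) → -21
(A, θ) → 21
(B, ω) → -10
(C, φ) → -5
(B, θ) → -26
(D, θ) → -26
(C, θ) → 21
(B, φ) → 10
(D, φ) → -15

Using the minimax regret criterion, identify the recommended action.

Column bests: θ=21, φ=10, ψ=14, ω=-9.
A regrets: 0, 20, 0, 11 → max 20
B regrets: 47, 0, 1, 1 → max 47
C regrets: 0, 15, 43, 0 → max 43
D regrets: 47, 25, 2, 12 → max 47
Smallest max regret = 20 → A.

A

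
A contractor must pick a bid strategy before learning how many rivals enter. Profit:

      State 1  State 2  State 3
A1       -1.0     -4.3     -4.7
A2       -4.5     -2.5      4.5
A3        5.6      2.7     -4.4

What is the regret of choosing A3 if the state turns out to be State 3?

Best payoff under State 3 is 4.5.
Regret = 4.5 − (-4.4) = 8.9.

8.9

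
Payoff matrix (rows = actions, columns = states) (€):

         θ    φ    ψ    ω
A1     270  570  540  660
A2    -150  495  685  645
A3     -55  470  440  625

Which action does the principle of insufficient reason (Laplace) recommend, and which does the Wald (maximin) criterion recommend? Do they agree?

Row averages: A1=510, A2=418.75, A3=370
Highest average = 510 → A1.
Row minima: A1=270, A2=-150, A3=-55
Best worst-case = 270 → A1.

laplace → A1; maximin → A1 (agree)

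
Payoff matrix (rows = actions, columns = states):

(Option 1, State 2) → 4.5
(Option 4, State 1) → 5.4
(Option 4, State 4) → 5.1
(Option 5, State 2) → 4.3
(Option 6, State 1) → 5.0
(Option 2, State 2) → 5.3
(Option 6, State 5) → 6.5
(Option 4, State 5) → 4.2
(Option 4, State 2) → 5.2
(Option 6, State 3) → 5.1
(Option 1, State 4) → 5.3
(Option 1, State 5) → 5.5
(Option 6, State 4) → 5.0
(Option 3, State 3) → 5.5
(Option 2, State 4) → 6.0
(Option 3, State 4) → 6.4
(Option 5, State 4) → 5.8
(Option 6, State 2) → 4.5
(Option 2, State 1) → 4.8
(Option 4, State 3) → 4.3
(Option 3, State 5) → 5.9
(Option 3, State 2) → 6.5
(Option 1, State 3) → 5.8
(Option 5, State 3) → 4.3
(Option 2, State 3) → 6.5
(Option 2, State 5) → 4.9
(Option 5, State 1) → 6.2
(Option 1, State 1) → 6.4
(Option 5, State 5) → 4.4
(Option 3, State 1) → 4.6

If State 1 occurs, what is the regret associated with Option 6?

1.4

Best payoff under State 1 is 6.4.
Regret = 6.4 − 5.0 = 1.4.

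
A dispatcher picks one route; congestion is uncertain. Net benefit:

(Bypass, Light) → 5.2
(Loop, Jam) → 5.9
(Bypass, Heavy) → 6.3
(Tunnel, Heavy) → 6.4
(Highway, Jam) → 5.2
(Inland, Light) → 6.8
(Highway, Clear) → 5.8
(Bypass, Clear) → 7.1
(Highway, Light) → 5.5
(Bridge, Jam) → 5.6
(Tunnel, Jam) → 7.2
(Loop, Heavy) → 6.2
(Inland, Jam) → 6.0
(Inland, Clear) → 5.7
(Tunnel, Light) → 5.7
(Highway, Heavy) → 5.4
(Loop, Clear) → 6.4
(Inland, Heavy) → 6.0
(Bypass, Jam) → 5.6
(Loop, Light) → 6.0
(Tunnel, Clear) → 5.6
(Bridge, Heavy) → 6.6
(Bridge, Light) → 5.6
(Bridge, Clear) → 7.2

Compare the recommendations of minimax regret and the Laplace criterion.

Column bests: Clear=7.2, Light=6.8, Heavy=6.6, Jam=7.2.
Bridge regrets: 0.0, 1.2, 0.0, 1.6 → max 1.6
Inland regrets: 1.5, 0.0, 0.6, 1.2 → max 1.5
Bypass regrets: 0.1, 1.6, 0.3, 1.6 → max 1.6
Tunnel regrets: 1.6, 1.1, 0.2, 0.0 → max 1.6
Loop regrets: 0.8, 0.8, 0.4, 1.3 → max 1.3
Highway regrets: 1.4, 1.3, 1.2, 2.0 → max 2.0
Smallest max regret = 1.3 → Loop.
Row averages: Bridge=6.25, Inland=6.125, Bypass=6.05, Tunnel=6.225, Loop=6.125, Highway=5.475
Highest average = 6.25 → Bridge.

minimax regret → Loop; laplace → Bridge (disagree)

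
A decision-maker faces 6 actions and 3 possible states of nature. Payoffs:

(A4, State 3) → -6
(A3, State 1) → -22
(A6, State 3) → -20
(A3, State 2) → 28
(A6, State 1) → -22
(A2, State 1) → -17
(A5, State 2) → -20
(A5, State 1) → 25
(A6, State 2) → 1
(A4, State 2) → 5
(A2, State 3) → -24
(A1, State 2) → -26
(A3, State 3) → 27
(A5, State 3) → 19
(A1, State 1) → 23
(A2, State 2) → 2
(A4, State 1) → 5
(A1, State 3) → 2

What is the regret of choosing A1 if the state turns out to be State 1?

Best payoff under State 1 is 25.
Regret = 25 − 23 = 2.

2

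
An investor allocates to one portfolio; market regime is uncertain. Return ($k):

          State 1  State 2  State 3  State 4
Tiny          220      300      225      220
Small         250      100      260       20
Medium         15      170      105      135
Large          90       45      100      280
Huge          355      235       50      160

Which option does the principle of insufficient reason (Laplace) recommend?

Row averages: Tiny=241.25, Small=157.5, Medium=106.25, Large=128.75, Huge=200
Highest average = 241.25 → Tiny.

Tiny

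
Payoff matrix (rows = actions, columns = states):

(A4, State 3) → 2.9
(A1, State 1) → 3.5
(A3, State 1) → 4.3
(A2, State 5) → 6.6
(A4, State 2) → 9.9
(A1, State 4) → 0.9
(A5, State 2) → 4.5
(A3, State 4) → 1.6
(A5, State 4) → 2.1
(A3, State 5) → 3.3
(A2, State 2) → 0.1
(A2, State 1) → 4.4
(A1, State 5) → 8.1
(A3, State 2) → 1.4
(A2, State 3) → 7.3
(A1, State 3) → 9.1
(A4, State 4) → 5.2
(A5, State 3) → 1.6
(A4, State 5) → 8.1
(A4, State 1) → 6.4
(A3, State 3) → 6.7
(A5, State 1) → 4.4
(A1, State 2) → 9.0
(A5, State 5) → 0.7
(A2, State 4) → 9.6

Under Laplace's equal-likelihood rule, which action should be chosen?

A4

Row averages: A1=6.12, A2=5.6, A3=3.46, A4=6.5, A5=2.66
Highest average = 6.5 → A4.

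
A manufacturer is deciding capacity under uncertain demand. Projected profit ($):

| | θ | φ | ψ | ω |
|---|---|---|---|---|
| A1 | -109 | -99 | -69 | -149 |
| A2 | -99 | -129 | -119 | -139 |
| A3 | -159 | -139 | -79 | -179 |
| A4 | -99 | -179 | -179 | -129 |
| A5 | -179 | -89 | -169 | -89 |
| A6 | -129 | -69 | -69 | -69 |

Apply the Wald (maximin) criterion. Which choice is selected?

Row minima: A1=-149, A2=-139, A3=-179, A4=-179, A5=-179, A6=-129
Best worst-case = -129 → A6.

A6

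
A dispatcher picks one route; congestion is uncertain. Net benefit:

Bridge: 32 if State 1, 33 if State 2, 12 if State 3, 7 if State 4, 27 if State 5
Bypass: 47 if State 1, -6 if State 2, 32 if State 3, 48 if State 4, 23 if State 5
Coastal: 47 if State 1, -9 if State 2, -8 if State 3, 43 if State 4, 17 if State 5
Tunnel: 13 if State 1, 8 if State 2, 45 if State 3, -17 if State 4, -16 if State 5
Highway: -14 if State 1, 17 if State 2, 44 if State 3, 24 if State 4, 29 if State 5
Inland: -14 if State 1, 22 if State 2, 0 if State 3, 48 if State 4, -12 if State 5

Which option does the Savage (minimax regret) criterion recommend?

Bypass

Column bests: State 1=47, State 2=33, State 3=45, State 4=48, State 5=29.
Bridge regrets: 15, 0, 33, 41, 2 → max 41
Bypass regrets: 0, 39, 13, 0, 6 → max 39
Coastal regrets: 0, 42, 53, 5, 12 → max 53
Tunnel regrets: 34, 25, 0, 65, 45 → max 65
Highway regrets: 61, 16, 1, 24, 0 → max 61
Inland regrets: 61, 11, 45, 0, 41 → max 61
Smallest max regret = 39 → Bypass.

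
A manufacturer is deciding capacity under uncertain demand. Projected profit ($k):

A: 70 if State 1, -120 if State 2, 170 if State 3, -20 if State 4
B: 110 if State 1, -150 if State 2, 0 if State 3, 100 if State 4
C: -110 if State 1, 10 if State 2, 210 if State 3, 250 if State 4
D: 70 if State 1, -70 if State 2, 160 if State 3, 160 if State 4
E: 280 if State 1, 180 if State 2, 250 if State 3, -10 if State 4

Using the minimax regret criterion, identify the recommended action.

Column bests: State 1=280, State 2=180, State 3=250, State 4=250.
A regrets: 210, 300, 80, 270 → max 300
B regrets: 170, 330, 250, 150 → max 330
C regrets: 390, 170, 40, 0 → max 390
D regrets: 210, 250, 90, 90 → max 250
E regrets: 0, 0, 0, 260 → max 260
Smallest max regret = 250 → D.

D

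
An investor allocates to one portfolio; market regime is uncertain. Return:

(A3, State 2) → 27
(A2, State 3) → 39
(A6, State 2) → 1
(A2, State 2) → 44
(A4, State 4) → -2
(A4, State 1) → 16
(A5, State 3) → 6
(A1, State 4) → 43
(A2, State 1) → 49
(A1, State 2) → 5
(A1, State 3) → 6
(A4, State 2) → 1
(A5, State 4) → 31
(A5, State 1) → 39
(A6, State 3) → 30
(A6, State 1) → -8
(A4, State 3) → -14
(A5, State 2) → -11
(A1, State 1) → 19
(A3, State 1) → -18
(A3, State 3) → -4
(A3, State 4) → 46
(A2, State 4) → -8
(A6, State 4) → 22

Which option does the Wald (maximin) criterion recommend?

Row minima: A1=5, A2=-8, A3=-18, A4=-14, A5=-11, A6=-8
Best worst-case = 5 → A1.

A1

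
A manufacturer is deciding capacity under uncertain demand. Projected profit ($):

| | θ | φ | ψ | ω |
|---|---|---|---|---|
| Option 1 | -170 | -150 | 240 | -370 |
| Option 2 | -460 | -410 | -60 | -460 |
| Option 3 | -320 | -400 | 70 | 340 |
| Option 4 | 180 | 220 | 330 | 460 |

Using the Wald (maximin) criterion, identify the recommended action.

Option 4

Row minima: Option 1=-370, Option 2=-460, Option 3=-400, Option 4=180
Best worst-case = 180 → Option 4.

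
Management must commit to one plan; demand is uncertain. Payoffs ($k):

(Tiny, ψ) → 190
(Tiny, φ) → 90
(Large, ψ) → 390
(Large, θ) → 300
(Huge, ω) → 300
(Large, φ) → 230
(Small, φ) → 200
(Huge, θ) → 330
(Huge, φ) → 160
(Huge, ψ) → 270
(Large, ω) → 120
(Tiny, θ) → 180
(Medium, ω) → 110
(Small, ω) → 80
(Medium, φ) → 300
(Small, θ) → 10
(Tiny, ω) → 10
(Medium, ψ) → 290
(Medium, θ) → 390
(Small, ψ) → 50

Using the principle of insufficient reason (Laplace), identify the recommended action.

Medium

Row averages: Tiny=117.5, Small=85, Medium=272.5, Large=260, Huge=265
Highest average = 272.5 → Medium.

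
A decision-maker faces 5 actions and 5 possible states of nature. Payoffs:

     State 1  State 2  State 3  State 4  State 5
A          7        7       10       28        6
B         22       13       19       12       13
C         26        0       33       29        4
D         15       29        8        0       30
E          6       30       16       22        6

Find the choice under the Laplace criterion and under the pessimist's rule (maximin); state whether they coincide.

laplace → C; maximin → B (disagree)

Row averages: A=11.6, B=15.8, C=18.4, D=16.4, E=16
Highest average = 18.4 → C.
Row minima: A=6, B=12, C=0, D=0, E=6
Best worst-case = 12 → B.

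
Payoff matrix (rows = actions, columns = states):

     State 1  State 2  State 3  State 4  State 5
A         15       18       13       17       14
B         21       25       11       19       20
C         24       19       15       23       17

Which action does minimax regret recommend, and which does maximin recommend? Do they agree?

Column bests: State 1=24, State 2=25, State 3=15, State 4=23, State 5=20.
A regrets: 9, 7, 2, 6, 6 → max 9
B regrets: 3, 0, 4, 4, 0 → max 4
C regrets: 0, 6, 0, 0, 3 → max 6
Smallest max regret = 4 → B.
Row minima: A=13, B=11, C=15
Best worst-case = 15 → C.

minimax regret → B; maximin → C (disagree)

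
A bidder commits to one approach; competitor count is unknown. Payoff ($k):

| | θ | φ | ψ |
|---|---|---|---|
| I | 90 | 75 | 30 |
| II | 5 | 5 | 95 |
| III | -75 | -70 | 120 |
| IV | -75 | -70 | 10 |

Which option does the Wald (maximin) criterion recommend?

Row minima: I=30, II=5, III=-75, IV=-75
Best worst-case = 30 → I.

I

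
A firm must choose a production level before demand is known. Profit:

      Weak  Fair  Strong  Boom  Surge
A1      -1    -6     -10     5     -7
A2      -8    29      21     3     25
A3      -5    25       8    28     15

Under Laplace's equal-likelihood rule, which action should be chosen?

A3

Row averages: A1=-3.8, A2=14, A3=14.2
Highest average = 14.2 → A3.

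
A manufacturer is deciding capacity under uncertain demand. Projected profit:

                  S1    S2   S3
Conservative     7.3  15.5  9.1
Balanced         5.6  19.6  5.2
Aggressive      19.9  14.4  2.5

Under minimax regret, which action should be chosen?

Aggressive

Column bests: S1=19.9, S2=19.6, S3=9.1.
Conservative regrets: 12.6, 4.1, 0.0 → max 12.6
Balanced regrets: 14.3, 0.0, 3.9 → max 14.3
Aggressive regrets: 0.0, 5.2, 6.6 → max 6.6
Smallest max regret = 6.6 → Aggressive.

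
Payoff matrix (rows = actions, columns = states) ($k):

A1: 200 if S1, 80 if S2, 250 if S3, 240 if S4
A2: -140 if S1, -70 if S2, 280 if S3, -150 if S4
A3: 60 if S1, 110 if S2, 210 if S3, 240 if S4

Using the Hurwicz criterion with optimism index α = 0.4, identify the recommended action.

A1: 0.4·250 + 0.6·80 = 148
A2: 0.4·280 + 0.6·(-150) = 22
A3: 0.4·240 + 0.6·60 = 132
Highest Hurwicz score = 148 → A1.

A1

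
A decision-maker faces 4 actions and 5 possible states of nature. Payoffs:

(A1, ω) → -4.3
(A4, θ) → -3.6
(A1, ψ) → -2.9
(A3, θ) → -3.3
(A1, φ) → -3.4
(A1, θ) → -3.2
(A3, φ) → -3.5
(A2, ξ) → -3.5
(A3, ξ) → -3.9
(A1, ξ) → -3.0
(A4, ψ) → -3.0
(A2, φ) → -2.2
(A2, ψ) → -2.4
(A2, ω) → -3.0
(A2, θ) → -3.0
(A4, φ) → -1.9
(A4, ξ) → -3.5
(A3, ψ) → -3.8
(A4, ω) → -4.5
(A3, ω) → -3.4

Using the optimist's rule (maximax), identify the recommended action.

A4

Row maxima: A1=-2.9, A2=-2.2, A3=-3.3, A4=-1.9
Best best-case = -1.9 → A4.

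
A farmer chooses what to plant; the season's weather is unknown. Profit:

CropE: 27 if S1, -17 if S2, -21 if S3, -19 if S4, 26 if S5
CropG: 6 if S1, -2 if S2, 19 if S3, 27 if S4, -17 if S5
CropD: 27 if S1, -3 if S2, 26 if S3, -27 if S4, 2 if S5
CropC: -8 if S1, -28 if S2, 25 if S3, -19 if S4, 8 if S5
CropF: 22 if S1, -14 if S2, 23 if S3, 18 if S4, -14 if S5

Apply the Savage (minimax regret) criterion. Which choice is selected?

CropF

Column bests: S1=27, S2=-2, S3=26, S4=27, S5=26.
CropE regrets: 0, 15, 47, 46, 0 → max 47
CropG regrets: 21, 0, 7, 0, 43 → max 43
CropD regrets: 0, 1, 0, 54, 24 → max 54
CropC regrets: 35, 26, 1, 46, 18 → max 46
CropF regrets: 5, 12, 3, 9, 40 → max 40
Smallest max regret = 40 → CropF.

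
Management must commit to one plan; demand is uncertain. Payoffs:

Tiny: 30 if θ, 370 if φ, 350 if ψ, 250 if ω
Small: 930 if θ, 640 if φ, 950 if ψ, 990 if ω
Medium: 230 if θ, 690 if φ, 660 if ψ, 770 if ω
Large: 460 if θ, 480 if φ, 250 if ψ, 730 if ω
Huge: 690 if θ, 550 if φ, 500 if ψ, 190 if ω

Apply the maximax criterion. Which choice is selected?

Small

Row maxima: Tiny=370, Small=990, Medium=770, Large=730, Huge=690
Best best-case = 990 → Small.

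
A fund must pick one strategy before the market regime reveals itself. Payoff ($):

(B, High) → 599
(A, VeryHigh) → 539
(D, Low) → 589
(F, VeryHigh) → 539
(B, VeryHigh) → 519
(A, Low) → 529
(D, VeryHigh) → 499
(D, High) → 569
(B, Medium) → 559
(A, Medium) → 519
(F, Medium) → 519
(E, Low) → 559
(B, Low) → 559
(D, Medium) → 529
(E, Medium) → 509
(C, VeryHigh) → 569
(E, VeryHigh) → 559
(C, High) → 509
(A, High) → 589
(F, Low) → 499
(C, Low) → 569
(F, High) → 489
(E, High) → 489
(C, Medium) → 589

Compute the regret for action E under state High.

110

Best payoff under High is 599.
Regret = 599 − 489 = 110.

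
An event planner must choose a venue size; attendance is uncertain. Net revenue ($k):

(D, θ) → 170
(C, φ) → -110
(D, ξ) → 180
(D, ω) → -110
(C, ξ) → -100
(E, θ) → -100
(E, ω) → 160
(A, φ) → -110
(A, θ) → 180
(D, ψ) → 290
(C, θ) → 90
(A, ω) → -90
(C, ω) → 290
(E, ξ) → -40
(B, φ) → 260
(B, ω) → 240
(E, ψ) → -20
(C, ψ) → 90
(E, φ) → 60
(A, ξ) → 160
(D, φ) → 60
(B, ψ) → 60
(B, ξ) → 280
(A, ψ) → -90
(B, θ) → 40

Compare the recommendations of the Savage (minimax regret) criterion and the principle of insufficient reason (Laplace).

Column bests: θ=180, φ=260, ψ=290, ω=290, ξ=280.
A regrets: 0, 370, 380, 380, 120 → max 380
B regrets: 140, 0, 230, 50, 0 → max 230
C regrets: 90, 370, 200, 0, 380 → max 380
D regrets: 10, 200, 0, 400, 100 → max 400
E regrets: 280, 200, 310, 130, 320 → max 320
Smallest max regret = 230 → B.
Row averages: A=10, B=176, C=52, D=118, E=12
Highest average = 176 → B.

minimax regret → B; laplace → B (agree)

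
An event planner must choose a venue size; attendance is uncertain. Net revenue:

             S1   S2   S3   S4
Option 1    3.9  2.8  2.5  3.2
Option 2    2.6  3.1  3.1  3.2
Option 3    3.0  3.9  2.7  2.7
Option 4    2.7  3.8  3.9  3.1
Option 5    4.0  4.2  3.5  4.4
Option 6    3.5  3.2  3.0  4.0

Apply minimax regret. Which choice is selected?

Option 5

Column bests: S1=4.0, S2=4.2, S3=3.9, S4=4.4.
Option 1 regrets: 0.1, 1.4, 1.4, 1.2 → max 1.4
Option 2 regrets: 1.4, 1.1, 0.8, 1.2 → max 1.4
Option 3 regrets: 1.0, 0.3, 1.2, 1.7 → max 1.7
Option 4 regrets: 1.3, 0.4, 0.0, 1.3 → max 1.3
Option 5 regrets: 0.0, 0.0, 0.4, 0.0 → max 0.4
Option 6 regrets: 0.5, 1.0, 0.9, 0.4 → max 1.0
Smallest max regret = 0.4 → Option 5.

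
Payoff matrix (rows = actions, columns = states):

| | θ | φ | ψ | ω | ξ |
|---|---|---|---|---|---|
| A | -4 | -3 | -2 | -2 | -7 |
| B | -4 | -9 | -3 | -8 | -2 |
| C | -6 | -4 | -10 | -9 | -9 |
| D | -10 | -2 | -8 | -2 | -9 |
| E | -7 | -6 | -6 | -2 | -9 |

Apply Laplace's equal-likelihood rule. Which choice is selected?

A

Row averages: A=-3.6, B=-5.2, C=-7.6, D=-6.2, E=-6
Highest average = -3.6 → A.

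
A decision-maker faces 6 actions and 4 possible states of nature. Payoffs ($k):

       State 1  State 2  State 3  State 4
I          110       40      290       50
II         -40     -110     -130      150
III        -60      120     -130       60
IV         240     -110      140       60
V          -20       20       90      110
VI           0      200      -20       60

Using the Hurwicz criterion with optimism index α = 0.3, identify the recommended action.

I: 0.3·290 + 0.7·40 = 115
II: 0.3·150 + 0.7·(-130) = -46
III: 0.3·120 + 0.7·(-130) = -55
IV: 0.3·240 + 0.7·(-110) = -5
V: 0.3·110 + 0.7·(-20) = 19
VI: 0.3·200 + 0.7·(-20) = 46
Highest Hurwicz score = 115 → I.

I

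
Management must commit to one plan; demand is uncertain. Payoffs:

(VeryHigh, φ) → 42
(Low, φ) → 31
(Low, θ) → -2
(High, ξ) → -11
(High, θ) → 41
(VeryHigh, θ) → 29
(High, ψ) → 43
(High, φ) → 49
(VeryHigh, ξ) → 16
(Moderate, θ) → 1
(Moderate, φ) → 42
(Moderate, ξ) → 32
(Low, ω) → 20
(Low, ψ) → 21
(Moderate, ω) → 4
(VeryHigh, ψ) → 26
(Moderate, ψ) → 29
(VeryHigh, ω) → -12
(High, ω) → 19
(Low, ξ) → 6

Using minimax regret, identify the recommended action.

Column bests: θ=41, φ=49, ψ=43, ω=20, ξ=32.
Low regrets: 43, 18, 22, 0, 26 → max 43
Moderate regrets: 40, 7, 14, 16, 0 → max 40
High regrets: 0, 0, 0, 1, 43 → max 43
VeryHigh regrets: 12, 7, 17, 32, 16 → max 32
Smallest max regret = 32 → VeryHigh.

VeryHigh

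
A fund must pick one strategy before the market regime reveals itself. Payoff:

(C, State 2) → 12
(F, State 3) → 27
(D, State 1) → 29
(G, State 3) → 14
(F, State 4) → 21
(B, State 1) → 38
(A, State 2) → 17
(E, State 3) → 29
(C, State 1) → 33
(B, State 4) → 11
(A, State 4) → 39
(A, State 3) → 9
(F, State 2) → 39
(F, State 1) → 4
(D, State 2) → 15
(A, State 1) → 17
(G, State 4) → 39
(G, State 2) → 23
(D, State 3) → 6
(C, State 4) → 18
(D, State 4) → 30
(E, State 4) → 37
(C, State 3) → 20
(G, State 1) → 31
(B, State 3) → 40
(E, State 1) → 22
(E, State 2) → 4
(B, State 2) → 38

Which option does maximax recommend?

B

Row maxima: A=39, B=40, C=33, D=30, E=37, F=39, G=39
Best best-case = 40 → B.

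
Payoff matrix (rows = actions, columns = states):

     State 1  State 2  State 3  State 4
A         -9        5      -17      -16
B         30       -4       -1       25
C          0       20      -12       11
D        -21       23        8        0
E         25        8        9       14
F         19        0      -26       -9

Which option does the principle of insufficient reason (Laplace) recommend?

E

Row averages: A=-9.25, B=12.5, C=4.75, D=2.5, E=14, F=-4
Highest average = 14 → E.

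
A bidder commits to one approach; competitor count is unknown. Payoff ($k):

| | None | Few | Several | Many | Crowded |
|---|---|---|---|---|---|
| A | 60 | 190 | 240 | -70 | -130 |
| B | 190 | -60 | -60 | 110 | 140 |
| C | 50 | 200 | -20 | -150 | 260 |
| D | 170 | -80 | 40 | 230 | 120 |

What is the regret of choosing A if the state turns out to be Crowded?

Best payoff under Crowded is 260.
Regret = 260 − (-130) = 390.

390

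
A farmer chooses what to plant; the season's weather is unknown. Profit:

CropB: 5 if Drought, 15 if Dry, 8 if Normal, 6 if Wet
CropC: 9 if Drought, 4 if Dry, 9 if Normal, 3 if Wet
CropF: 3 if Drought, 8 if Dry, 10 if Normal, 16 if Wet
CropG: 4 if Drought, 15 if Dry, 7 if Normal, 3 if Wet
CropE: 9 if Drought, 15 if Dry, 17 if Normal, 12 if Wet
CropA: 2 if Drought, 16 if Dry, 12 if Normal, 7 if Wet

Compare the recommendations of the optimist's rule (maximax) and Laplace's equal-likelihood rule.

maximax → CropE; laplace → CropE (agree)

Row maxima: CropB=15, CropC=9, CropF=16, CropG=15, CropE=17, CropA=16
Best best-case = 17 → CropE.
Row averages: CropB=8.5, CropC=6.25, CropF=9.25, CropG=7.25, CropE=13.25, CropA=9.25
Highest average = 13.25 → CropE.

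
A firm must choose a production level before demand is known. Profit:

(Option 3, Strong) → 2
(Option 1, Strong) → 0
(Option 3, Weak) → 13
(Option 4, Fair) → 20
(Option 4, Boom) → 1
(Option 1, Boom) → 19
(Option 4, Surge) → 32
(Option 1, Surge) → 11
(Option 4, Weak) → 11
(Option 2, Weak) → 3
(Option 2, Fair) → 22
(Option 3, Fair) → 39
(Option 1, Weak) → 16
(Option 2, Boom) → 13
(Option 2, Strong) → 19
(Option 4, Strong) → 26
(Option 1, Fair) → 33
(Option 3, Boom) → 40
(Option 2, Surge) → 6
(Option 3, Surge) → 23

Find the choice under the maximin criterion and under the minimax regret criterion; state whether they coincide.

maximin → Option 2; minimax regret → Option 3 (disagree)

Row minima: Option 1=0, Option 2=3, Option 3=2, Option 4=1
Best worst-case = 3 → Option 2.
Column bests: Weak=16, Fair=39, Strong=26, Boom=40, Surge=32.
Option 1 regrets: 0, 6, 26, 21, 21 → max 26
Option 2 regrets: 13, 17, 7, 27, 26 → max 27
Option 3 regrets: 3, 0, 24, 0, 9 → max 24
Option 4 regrets: 5, 19, 0, 39, 0 → max 39
Smallest max regret = 24 → Option 3.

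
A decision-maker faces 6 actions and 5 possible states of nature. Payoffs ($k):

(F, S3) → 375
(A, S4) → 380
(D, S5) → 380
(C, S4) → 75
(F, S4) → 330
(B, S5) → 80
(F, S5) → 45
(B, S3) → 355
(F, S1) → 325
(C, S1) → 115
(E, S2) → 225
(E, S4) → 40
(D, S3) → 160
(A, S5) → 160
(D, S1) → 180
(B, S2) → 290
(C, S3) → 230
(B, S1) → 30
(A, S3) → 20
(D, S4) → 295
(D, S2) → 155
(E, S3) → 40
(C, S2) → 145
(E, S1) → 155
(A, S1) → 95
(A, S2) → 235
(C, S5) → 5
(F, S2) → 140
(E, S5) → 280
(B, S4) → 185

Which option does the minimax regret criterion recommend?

D

Column bests: S1=325, S2=290, S3=375, S4=380, S5=380.
A regrets: 230, 55, 355, 0, 220 → max 355
B regrets: 295, 0, 20, 195, 300 → max 300
C regrets: 210, 145, 145, 305, 375 → max 375
D regrets: 145, 135, 215, 85, 0 → max 215
E regrets: 170, 65, 335, 340, 100 → max 340
F regrets: 0, 150, 0, 50, 335 → max 335
Smallest max regret = 215 → D.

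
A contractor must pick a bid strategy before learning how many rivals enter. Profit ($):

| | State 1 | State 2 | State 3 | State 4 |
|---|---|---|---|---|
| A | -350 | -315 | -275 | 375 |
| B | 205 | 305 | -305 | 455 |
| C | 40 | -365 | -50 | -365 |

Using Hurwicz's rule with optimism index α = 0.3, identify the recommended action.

B

A: 0.3·375 + 0.7·(-350) = -132.5
B: 0.3·455 + 0.7·(-305) = -77
C: 0.3·40 + 0.7·(-365) = -243.5
Highest Hurwicz score = -77 → B.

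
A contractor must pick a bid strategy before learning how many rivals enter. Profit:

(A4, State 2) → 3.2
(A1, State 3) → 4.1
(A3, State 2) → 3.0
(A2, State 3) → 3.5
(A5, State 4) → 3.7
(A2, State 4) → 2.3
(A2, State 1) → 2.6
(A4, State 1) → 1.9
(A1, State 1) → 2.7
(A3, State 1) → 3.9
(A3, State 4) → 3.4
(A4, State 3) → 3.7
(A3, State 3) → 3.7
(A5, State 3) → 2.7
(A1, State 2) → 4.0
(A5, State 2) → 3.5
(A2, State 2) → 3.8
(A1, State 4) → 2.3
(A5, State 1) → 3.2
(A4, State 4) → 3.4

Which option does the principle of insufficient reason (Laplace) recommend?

Row averages: A1=3.275, A2=3.05, A3=3.5, A4=3.05, A5=3.275
Highest average = 3.5 → A3.

A3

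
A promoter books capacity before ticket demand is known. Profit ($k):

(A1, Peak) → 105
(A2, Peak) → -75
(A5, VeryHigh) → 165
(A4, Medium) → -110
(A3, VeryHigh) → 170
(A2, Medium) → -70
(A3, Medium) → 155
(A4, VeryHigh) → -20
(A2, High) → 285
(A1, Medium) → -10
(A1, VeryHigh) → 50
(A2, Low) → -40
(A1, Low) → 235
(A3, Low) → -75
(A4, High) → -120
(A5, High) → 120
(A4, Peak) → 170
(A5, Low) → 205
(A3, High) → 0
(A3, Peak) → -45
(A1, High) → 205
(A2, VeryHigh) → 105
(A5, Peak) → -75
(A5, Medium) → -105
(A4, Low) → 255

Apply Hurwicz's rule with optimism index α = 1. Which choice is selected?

A2

A1: 1·235 + 0·(-10) = 235
A2: 1·285 + 0·(-75) = 285
A3: 1·170 + 0·(-75) = 170
A4: 1·255 + 0·(-120) = 255
A5: 1·205 + 0·(-105) = 205
Highest Hurwicz score = 285 → A2.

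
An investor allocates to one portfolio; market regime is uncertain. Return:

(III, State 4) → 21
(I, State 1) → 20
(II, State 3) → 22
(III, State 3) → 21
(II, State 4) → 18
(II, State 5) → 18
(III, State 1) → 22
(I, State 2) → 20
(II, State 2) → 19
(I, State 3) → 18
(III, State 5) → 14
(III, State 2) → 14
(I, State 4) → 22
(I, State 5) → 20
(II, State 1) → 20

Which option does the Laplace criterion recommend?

Row averages: I=20, II=19.4, III=18.4
Highest average = 20 → I.

I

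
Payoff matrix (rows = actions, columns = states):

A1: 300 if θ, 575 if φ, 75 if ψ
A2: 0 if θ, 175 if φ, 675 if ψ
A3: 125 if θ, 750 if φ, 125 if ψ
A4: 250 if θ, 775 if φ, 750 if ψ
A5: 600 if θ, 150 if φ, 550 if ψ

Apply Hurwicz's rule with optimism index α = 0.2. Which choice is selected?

A4

A1: 0.2·575 + 0.8·75 = 175
A2: 0.2·675 + 0.8·0 = 135
A3: 0.2·750 + 0.8·125 = 250
A4: 0.2·775 + 0.8·250 = 355
A5: 0.2·600 + 0.8·150 = 240
Highest Hurwicz score = 355 → A4.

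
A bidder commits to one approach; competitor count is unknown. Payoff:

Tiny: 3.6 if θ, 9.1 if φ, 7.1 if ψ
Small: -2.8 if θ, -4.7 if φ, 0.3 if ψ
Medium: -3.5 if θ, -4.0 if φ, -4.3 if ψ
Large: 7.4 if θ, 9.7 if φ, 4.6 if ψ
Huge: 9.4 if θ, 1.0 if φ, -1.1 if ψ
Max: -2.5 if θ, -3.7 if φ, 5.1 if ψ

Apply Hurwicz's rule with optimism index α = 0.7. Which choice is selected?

Large

Tiny: 0.7·9.1 + 0.3·3.6 = 7.45
Small: 0.7·0.3 + 0.3·(-4.7) = -1.2
Medium: 0.7·(-3.5) + 0.3·(-4.3) = -3.74
Large: 0.7·9.7 + 0.3·4.6 = 8.17
Huge: 0.7·9.4 + 0.3·(-1.1) = 6.25
Max: 0.7·5.1 + 0.3·(-3.7) = 2.46
Highest Hurwicz score = 8.17 → Large.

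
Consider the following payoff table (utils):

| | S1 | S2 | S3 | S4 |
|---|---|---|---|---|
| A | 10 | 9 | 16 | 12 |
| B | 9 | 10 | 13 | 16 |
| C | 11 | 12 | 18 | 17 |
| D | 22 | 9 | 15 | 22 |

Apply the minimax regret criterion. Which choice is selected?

D

Column bests: S1=22, S2=12, S3=18, S4=22.
A regrets: 12, 3, 2, 10 → max 12
B regrets: 13, 2, 5, 6 → max 13
C regrets: 11, 0, 0, 5 → max 11
D regrets: 0, 3, 3, 0 → max 3
Smallest max regret = 3 → D.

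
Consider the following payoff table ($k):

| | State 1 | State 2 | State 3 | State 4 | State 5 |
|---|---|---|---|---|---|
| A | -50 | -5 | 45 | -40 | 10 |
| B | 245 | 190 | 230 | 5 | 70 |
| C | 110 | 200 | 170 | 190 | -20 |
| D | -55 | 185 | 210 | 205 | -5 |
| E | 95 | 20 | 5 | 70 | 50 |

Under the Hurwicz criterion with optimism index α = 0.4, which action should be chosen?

A: 0.4·45 + 0.6·(-50) = -12
B: 0.4·245 + 0.6·5 = 101
C: 0.4·200 + 0.6·(-20) = 68
D: 0.4·210 + 0.6·(-55) = 51
E: 0.4·95 + 0.6·5 = 41
Highest Hurwicz score = 101 → B.

B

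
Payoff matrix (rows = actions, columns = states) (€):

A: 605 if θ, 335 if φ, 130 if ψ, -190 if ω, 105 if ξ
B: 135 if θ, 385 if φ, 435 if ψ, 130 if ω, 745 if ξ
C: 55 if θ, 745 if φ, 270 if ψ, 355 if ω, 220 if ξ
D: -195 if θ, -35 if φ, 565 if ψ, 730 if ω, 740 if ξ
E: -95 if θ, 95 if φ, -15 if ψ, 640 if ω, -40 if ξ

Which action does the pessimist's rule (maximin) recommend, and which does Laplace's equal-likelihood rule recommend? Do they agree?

Row minima: A=-190, B=130, C=55, D=-195, E=-95
Best worst-case = 130 → B.
Row averages: A=197, B=366, C=329, D=361, E=117
Highest average = 366 → B.

maximin → B; laplace → B (agree)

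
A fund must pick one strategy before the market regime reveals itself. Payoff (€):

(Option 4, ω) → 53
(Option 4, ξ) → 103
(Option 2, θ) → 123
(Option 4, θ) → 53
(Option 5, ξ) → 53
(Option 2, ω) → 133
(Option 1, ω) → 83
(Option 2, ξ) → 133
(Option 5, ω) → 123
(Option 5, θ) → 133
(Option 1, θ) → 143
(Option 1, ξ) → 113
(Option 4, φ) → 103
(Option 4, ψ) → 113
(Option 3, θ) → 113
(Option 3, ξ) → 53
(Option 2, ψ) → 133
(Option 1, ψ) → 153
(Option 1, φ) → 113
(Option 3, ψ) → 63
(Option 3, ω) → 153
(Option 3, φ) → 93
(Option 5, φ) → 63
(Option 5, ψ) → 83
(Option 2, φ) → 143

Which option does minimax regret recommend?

Column bests: θ=143, φ=143, ψ=153, ω=153, ξ=133.
Option 1 regrets: 0, 30, 0, 70, 20 → max 70
Option 2 regrets: 20, 0, 20, 20, 0 → max 20
Option 3 regrets: 30, 50, 90, 0, 80 → max 90
Option 4 regrets: 90, 40, 40, 100, 30 → max 100
Option 5 regrets: 10, 80, 70, 30, 80 → max 80
Smallest max regret = 20 → Option 2.

Option 2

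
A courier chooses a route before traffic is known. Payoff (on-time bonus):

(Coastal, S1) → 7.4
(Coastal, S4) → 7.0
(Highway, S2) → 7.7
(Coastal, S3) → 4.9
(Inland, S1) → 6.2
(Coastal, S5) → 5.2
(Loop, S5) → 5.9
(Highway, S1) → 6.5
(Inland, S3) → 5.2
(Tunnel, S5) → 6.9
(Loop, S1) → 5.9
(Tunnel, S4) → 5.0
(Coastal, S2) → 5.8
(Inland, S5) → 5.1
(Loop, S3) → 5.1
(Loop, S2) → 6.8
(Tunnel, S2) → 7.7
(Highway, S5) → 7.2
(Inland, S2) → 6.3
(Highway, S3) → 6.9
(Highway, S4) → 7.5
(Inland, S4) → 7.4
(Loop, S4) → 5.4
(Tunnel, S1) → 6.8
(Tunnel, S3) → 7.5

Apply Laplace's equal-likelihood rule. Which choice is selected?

Row averages: Tunnel=6.78, Inland=6.04, Highway=7.16, Coastal=6.06, Loop=5.82
Highest average = 7.16 → Highway.

Highway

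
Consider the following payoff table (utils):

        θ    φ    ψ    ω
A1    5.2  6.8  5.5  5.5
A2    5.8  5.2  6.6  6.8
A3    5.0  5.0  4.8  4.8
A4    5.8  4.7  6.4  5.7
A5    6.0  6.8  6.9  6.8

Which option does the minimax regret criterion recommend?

A5

Column bests: θ=6.0, φ=6.8, ψ=6.9, ω=6.8.
A1 regrets: 0.8, 0.0, 1.4, 1.3 → max 1.4
A2 regrets: 0.2, 1.6, 0.3, 0.0 → max 1.6
A3 regrets: 1.0, 1.8, 2.1, 2.0 → max 2.1
A4 regrets: 0.2, 2.1, 0.5, 1.1 → max 2.1
A5 regrets: 0.0, 0.0, 0.0, 0.0 → max 0.0
Smallest max regret = 0.0 → A5.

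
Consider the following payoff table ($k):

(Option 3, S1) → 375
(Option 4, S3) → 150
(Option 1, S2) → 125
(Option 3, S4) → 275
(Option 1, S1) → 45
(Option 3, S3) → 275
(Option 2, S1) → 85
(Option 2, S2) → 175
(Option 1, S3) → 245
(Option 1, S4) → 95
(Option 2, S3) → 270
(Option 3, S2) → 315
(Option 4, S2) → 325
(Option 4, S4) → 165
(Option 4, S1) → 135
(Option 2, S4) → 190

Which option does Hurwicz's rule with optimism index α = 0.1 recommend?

Option 1: 0.1·245 + 0.9·45 = 65
Option 2: 0.1·270 + 0.9·85 = 103.5
Option 3: 0.1·375 + 0.9·275 = 285
Option 4: 0.1·325 + 0.9·135 = 154
Highest Hurwicz score = 285 → Option 3.

Option 3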